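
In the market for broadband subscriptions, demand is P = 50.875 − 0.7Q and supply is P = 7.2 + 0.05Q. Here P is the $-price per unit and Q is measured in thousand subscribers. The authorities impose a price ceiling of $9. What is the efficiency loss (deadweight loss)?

Competitive equilibrium: 50.875 − 0.7Q = 7.2 + 0.05Q → Q* = 58.2333, P* = 10.1117.
At the ceiling P = 9, quantity supplied = (9 − 7.2)/0.05 = 36.
Willingness to pay at Q' = 36: 50.875 − 0.7·36 = 25.675.
ΔQ = 58.2333 − 36 = 22.2333; wedge = 25.675 − 9 = 16.675.
DWL = ½ × 22.2333 × 16.675 = $185.37 thousand.

$185.37 thousand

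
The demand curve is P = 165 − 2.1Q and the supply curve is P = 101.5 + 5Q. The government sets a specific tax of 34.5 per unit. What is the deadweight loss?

Competitive equilibrium: 165 − 2.1Q = 101.5 + 5Q → Q* = 8.9437, P* = 146.2183.
With the tax, the buyer price exceeds the seller price by 34.5: (165 − 2.1Q) − (101.5 + 5Q) = 34.5 → Q' = 4.0845.
ΔQ = 8.9437 − 4.0845 = 4.8592; the wedge equals the tax, 34.5.
Welfare loss = ½ × 4.8592 × 34.5 = 83.82.

83.82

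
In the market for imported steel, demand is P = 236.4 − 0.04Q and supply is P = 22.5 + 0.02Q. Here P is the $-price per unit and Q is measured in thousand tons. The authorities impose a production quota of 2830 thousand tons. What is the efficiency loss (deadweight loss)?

Competitive equilibrium: 236.4 − 0.04Q = 22.5 + 0.02Q → Q* = 3565, P* = 93.8.
At Q = 2830: demand price = 236.4 − 0.04·2830 = 123.2; supply price = 22.5 + 0.02·2830 = 79.1.
ΔQ = 3565 − 2830 = 735; wedge = 123.2 − 79.1 = 44.1.
Welfare loss = ½ × 735 × 44.1 = $16206.75 thousand.

$16206.75 thousand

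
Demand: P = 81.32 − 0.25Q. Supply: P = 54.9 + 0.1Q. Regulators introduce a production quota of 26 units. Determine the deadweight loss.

428.55

Competitive equilibrium: 81.32 − 0.25Q = 54.9 + 0.1Q → Q* = 75.4857, P* = 62.4486.
At Q = 26: demand price = 81.32 − 0.25·26 = 74.82; supply price = 54.9 + 0.1·26 = 57.5.
ΔQ = 75.4857 − 26 = 49.4857; wedge = 74.82 − 57.5 = 17.32.
Welfare loss = ½ × 49.4857 × 17.32 = 428.55.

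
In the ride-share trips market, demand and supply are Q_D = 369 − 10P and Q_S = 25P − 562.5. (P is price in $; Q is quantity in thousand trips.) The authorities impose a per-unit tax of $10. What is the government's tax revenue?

In inverse form: demand P = 36.9 − 0.1Q, supply P = 22.5 + 0.04Q.
Competitive equilibrium: 36.9 − 0.1Q = 22.5 + 0.04Q → Q* = 102.8571, P* = 26.6143.
With the tax, the buyer price exceeds the seller price by 10: (36.9 − 0.1Q) − (22.5 + 0.04Q) = 10 → Q' = 31.4286.
Tax revenue = 10 × 31.4286 = $314.29 thousand.

$314.29 thousand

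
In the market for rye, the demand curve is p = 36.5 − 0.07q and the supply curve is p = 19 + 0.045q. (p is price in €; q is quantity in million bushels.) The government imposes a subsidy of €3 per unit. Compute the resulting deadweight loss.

€39.13 million

Competitive equilibrium: 36.5 − 0.07q = 19 + 0.045q → q* = 152.1739, p* = 25.8478.
The subsidy lowers effective supply by 3: p = 16 + 0.045q.
New quantity: 36.5 − 0.07q = 16 + 0.045q → q' = 178.2609.
Overproduction Δq = 178.2609 − 152.1739 = 26.087; wedge = subsidy = 3.
DWL = ½ × 26.087 × 3 = €39.13 million.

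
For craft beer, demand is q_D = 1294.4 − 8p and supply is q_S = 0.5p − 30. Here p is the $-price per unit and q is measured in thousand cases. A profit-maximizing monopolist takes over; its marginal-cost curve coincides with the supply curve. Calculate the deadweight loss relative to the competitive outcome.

In inverse form: demand p = 161.8 − 0.125q, supply p = 60 + 2q.
Competitive equilibrium: 161.8 − 0.125q = 60 + 2q → q* = 47.9059, p* = 155.8118.
Marginal revenue: MR = 161.8 − 0.25q. Set MR = MC: 161.8 − 0.25q = 60 + 2q → q_m = 45.2444.
Price p_m = 161.8 − 0.125·45.2444 = 156.1445; MC(q_m) = 60 + 2·45.2444 = 150.4888.
Competitive q* = 47.9059, so Δq = 2.6615; wedge = 156.1445 − 150.4888 = 5.6557.
DWL = ½ × 2.6615 × 5.6557 = $7.53 thousand.

$7.53 thousand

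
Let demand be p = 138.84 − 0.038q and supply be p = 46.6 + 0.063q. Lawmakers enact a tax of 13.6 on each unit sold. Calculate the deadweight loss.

915.64

Competitive equilibrium: 138.84 − 0.038q = 46.6 + 0.063q → q* = 913.2673, p* = 104.1358.
With the tax, the buyer price exceeds the seller price by 13.6: (138.84 − 0.038q) − (46.6 + 0.063q) = 13.6 → q' = 778.6139.
Δq = 913.2673 − 778.6139 = 134.6534; the wedge equals the tax, 13.6.
Deadweight loss = ½ × 134.6534 × 13.6 = 915.64.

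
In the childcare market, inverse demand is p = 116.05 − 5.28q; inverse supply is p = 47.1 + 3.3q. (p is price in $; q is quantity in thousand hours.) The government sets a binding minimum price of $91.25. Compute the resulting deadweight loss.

$47.83 thousand

Competitive equilibrium: 116.05 − 5.28q = 47.1 + 3.3q → q* = 8.0361, p* = 73.6192.
At the floor p = 91.25, quantity demanded = (116.05 − 91.25)/5.28 = 4.697.
Sellers' marginal cost at q' = 4.697: 47.1 + 3.3·4.697 = 62.6001.
Δq = 8.0361 − 4.697 = 3.3391; wedge = 91.25 − 62.6001 = 28.6499.
The triangle = ½ × 3.3391 × 28.6499 = $47.83 thousand.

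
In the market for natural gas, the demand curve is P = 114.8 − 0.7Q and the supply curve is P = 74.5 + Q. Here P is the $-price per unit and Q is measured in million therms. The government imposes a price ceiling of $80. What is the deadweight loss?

Competitive equilibrium: 114.8 − 0.7Q = 74.5 + Q → Q* = 23.7059, P* = 98.2059.
At the ceiling P = 80, quantity supplied = (80 − 74.5)/1 = 5.5.
Willingness to pay at Q' = 5.5: 114.8 − 0.7·5.5 = 110.95.
ΔQ = 23.7059 − 5.5 = 18.2059; wedge = 110.95 − 80 = 30.95.
The triangle = ½ × 18.2059 × 30.95 = $281.74 million.

$281.74 million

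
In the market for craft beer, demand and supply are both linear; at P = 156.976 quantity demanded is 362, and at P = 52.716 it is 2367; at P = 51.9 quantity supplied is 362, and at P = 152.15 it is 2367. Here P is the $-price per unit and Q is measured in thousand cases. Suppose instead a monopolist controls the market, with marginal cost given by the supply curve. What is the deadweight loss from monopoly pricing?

Demand slope = (52.716 − 156.976)/(2367 − 362) = −0.052, so P = 175.8 − 0.052Q.
Supply slope = (152.15 − 51.9)/(2367 − 362) = 0.05, so P = 33.8 + 0.05Q.
Competitive equilibrium: 175.8 − 0.052Q = 33.8 + 0.05Q → Q* = 1392.15686, P* = 103.40784.
Marginal revenue: MR = 175.8 − 0.104Q. Set MR = MC: 175.8 − 0.104Q = 33.8 + 0.05Q → Q_m = 922.07792.
Price P_m = 175.8 − 0.052·922.07792 = 127.85195; MC(Q_m) = 33.8 + 0.05·922.07792 = 79.9039.
Competitive Q* = 1392.15686, so ΔQ = 470.07894; wedge = 127.85195 − 79.9039 = 47.94805.
Welfare loss = ½ × 470.07894 × 47.94805 = $11269.68 thousand.

$11269.68 thousand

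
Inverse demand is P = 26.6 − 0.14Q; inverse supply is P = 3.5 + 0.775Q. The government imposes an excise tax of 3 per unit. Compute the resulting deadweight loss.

4.92

Competitive equilibrium: 26.6 − 0.14Q = 3.5 + 0.775Q → Q* = 25.2459, P* = 23.0656.
With the tax, the buyer price exceeds the seller price by 3: (26.6 − 0.14Q) − (3.5 + 0.775Q) = 3 → Q' = 21.9672.
ΔQ = 25.2459 − 21.9672 = 3.2787; the wedge equals the tax, 3.
DWL = ½ × 3.2787 × 3 = 4.92.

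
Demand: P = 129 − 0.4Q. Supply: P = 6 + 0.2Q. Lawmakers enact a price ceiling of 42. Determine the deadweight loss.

Competitive equilibrium: 129 − 0.4Q = 6 + 0.2Q → Q* = 205, P* = 47.
At the ceiling P = 42, quantity supplied = (42 − 6)/0.2 = 180.
Willingness to pay at Q' = 180: 129 − 0.4·180 = 57.
ΔQ = 205 − 180 = 25; wedge = 57 − 42 = 15.
Welfare loss = ½ × 25 × 15 = 187.50.

187.50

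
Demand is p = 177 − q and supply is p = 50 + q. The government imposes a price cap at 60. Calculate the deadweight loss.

2862.25

Competitive equilibrium: 177 − q = 50 + q → q* = 63.5, p* = 113.5.
At the ceiling p = 60, quantity supplied = (60 − 50)/1 = 10.
Willingness to pay at q' = 10: 177 − 1·10 = 167.
Δq = 63.5 − 10 = 53.5; wedge = 167 − 60 = 107.
DWL = ½ × 53.5 × 107 = 2862.25.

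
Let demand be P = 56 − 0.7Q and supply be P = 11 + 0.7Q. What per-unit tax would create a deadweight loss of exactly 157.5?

21

Competitive equilibrium: 56 − 0.7Q = 11 + 0.7Q → Q* = 32.1429, P* = 33.5.
A tax t gives ΔQ = t/1.4 and wedge t, so DWL = t²/2.8.
t²/2.8 = 157.5 → t² = 441 → t = 21.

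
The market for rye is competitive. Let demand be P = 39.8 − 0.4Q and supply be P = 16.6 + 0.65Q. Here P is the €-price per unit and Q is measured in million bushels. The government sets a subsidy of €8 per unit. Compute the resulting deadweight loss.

€30.48 million

Competitive equilibrium: 39.8 − 0.4Q = 16.6 + 0.65Q → Q* = 22.0952, P* = 30.9619.
The subsidy lowers effective supply by 8: P = 8.6 + 0.65Q.
New quantity: 39.8 − 0.4Q = 8.6 + 0.65Q → Q' = 29.7143.
Overproduction ΔQ = 29.7143 − 22.0952 = 7.6191; wedge = subsidy = 8.
Welfare loss = ½ × 7.6191 × 8 = €30.48 million.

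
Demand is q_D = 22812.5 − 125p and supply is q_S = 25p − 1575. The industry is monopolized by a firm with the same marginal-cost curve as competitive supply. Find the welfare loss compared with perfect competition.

3035.77

In inverse form: demand p = 182.5 − 0.008q, supply p = 63 + 0.04q.
Competitive equilibrium: 182.5 − 0.008q = 63 + 0.04q → q* = 2489.58333, p* = 162.58333.
Marginal revenue: MR = 182.5 − 0.016q. Set MR = MC: 182.5 − 0.016q = 63 + 0.04q → q_m = 2133.92857.
Price p_m = 182.5 − 0.008·2133.92857 = 165.42857; MC(q_m) = 63 + 0.04·2133.92857 = 148.35714.
Competitive q* = 2489.58333, so Δq = 355.65476; wedge = 165.42857 − 148.35714 = 17.07143.
Welfare loss = ½ × 355.65476 × 17.07143 = 3035.77.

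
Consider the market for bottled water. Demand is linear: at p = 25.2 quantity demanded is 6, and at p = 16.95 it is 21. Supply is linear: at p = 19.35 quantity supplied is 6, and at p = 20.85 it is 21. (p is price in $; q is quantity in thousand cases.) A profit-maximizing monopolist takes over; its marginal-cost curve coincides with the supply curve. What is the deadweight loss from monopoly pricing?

$15.36 thousand

Demand slope = (16.95 − 25.2)/(21 − 6) = −0.55, so p = 28.5 − 0.55q.
Supply slope = (20.85 − 19.35)/(21 − 6) = 0.1, so p = 18.75 + 0.1q.
Competitive equilibrium: 28.5 − 0.55q = 18.75 + 0.1q → q* = 15, p* = 20.25.
Marginal revenue: MR = 28.5 − 1.1q. Set MR = MC: 28.5 − 1.1q = 18.75 + 0.1q → q_m = 8.125.
Price p_m = 28.5 − 0.55·8.125 = 24.0313; MC(q_m) = 18.75 + 0.1·8.125 = 19.5625.
Competitive q* = 15, so Δq = 6.875; wedge = 24.0313 − 19.5625 = 4.4688.
Deadweight loss = ½ × 6.875 × 4.4688 = $15.36 thousand.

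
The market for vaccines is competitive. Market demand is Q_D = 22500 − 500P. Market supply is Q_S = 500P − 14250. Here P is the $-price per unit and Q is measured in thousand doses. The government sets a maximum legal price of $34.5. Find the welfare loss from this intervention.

In inverse form: demand P = 45 − 0.002Q, supply P = 28.5 + 0.002Q.
Competitive equilibrium: 45 − 0.002Q = 28.5 + 0.002Q → Q* = 4125, P* = 36.75.
At the ceiling P = 34.5, quantity supplied = (34.5 − 28.5)/0.002 = 3000.
Willingness to pay at Q' = 3000: 45 − 0.002·3000 = 39.
ΔQ = 4125 − 3000 = 1125; wedge = 39 − 34.5 = 4.5.
DWL = ½ × 1125 × 4.5 = $2531.25 thousand.

$2531.25 thousand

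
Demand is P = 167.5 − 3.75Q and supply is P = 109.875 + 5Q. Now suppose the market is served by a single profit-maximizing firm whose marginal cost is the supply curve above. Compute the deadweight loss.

17.08

Competitive equilibrium: 167.5 − 3.75Q = 109.875 + 5Q → Q* = 6.5857, P* = 142.8036.
Marginal revenue: MR = 167.5 − 7.5Q. Set MR = MC: 167.5 − 7.5Q = 109.875 + 5Q → Q_m = 4.61.
Price P_m = 167.5 − 3.75·4.61 = 150.2125; MC(Q_m) = 109.875 + 5·4.61 = 132.925.
Competitive Q* = 6.5857, so ΔQ = 1.9757; wedge = 150.2125 − 132.925 = 17.2875.
Deadweight loss = ½ × 1.9757 × 17.2875 = 17.08.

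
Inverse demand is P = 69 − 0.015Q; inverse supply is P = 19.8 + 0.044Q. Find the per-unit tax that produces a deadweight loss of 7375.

Competitive equilibrium: 69 − 0.015Q = 19.8 + 0.044Q → Q* = 833.8983, P* = 56.4915.
A tax t gives ΔQ = t/0.059 and wedge t, so DWL = t²/0.118.
t²/0.118 = 7375 → t² = 870.25 → t = 29.5.

29.5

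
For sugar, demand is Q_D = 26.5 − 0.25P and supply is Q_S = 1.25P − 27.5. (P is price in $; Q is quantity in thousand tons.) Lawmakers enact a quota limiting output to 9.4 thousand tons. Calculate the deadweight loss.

In inverse form: demand P = 106 − 4Q, supply P = 22 + 0.8Q.
Competitive equilibrium: 106 − 4Q = 22 + 0.8Q → Q* = 17.5, P* = 36.
At Q = 9.4: demand price = 106 − 4·9.4 = 68.4; supply price = 22 + 0.8·9.4 = 29.52.
ΔQ = 17.5 − 9.4 = 8.1; wedge = 68.4 − 29.52 = 38.88.
Welfare loss = ½ × 8.1 × 38.88 = $157.464 thousand.

$157.464 thousand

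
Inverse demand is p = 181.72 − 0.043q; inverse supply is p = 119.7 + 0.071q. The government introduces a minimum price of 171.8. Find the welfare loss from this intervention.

Competitive equilibrium: 181.72 − 0.043q = 119.7 + 0.071q → q* = 544.0351, p* = 158.3265.
At the floor p = 171.8, quantity demanded = (181.72 − 171.8)/0.043 = 230.6977.
Sellers' marginal cost at q' = 230.6977: 119.7 + 0.071·230.6977 = 136.0795.
Δq = 544.0351 − 230.6977 = 313.3374; wedge = 171.8 − 136.0795 = 35.7205.
DWL = ½ × 313.3374 × 35.7205 = 5596.28.

5596.28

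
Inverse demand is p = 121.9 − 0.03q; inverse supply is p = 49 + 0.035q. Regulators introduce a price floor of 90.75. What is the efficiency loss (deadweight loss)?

Competitive equilibrium: 121.9 − 0.03q = 49 + 0.035q → q* = 1121.5385, p* = 88.2538.
At the floor p = 90.75, quantity demanded = (121.9 − 90.75)/0.03 = 1038.3333.
Sellers' marginal cost at q' = 1038.3333: 49 + 0.035·1038.3333 = 85.3417.
Δq = 1121.5385 − 1038.3333 = 83.2052; wedge = 90.75 − 85.3417 = 5.4083.
DWL = ½ × 83.2052 × 5.4083 = 225.

225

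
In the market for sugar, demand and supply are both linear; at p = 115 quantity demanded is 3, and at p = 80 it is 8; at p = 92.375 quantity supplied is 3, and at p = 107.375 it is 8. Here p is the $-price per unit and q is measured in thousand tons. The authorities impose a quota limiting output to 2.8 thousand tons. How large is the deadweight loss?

Demand slope = (80 − 115)/(8 − 3) = −7, so p = 136 − 7q.
Supply slope = (107.375 − 92.375)/(8 − 3) = 3, so p = 83.375 + 3q.
Competitive equilibrium: 136 − 7q = 83.375 + 3q → q* = 5.2625, p* = 99.1625.
At q = 2.8: demand price = 136 − 7·2.8 = 116.4; supply price = 83.375 + 3·2.8 = 91.775.
Δq = 5.2625 − 2.8 = 2.4625; wedge = 116.4 − 91.775 = 24.625.
Deadweight loss = ½ × 2.4625 × 24.625 = $30.32 thousand.

$30.32 thousand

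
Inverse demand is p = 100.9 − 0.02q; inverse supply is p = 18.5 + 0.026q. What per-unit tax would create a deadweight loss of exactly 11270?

Competitive equilibrium: 100.9 − 0.02q = 18.5 + 0.026q → q* = 1791.3043, p* = 65.0739.
A tax t gives Δq = t/0.046 and wedge t, so DWL = t²/0.092.
t²/0.092 = 11270 → t² = 1036.84 → t = 32.2.

32.2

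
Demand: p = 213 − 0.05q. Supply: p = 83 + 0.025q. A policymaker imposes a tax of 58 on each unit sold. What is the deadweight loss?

Competitive equilibrium: 213 − 0.05q = 83 + 0.025q → q* = 1733.3333, p* = 126.3333.
With the tax, the buyer price exceeds the seller price by 58: (213 − 0.05q) − (83 + 0.025q) = 58 → q' = 960.
Δq = 1733.3333 − 960 = 773.3333; the wedge equals the tax, 58.
DWL = ½ × 773.3333 × 58 = 22426.67.

22426.67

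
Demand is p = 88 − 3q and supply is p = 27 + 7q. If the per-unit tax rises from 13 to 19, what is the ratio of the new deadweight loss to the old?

2.136

Competitive equilibrium: 88 − 3q = 27 + 7q → q* = 6.1, p* = 69.7.
For a per-unit tax t: Δq = t/10, so DWL = ½·t·(t/10) = t²/20.
At t = 13: DWL = 8.45. At t = 19: DWL = 18.05.
Ratio = (19/13)² = 2.136.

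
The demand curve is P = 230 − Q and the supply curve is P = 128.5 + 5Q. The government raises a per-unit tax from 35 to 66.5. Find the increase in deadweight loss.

266.44

Competitive equilibrium: 230 − Q = 128.5 + 5Q → Q* = 16.9167, P* = 213.0833.
For a per-unit tax t: ΔQ = t/6, so DWL = ½·t·(t/6) = t²/12.
At t = 35: DWL = 102.083. At t = 66.5: DWL = 368.521.
Increase = 368.521 − 102.083 = 266.44.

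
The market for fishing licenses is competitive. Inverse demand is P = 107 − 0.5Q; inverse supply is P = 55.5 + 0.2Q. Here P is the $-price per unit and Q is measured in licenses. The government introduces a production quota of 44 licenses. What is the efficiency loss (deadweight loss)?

$306.06

Competitive equilibrium: 107 − 0.5Q = 55.5 + 0.2Q → Q* = 73.5714, P* = 70.2143.
At Q = 44: demand price = 107 − 0.5·44 = 85; supply price = 55.5 + 0.2·44 = 64.3.
ΔQ = 73.5714 − 44 = 29.5714; wedge = 85 − 64.3 = 20.7.
Welfare loss = ½ × 29.5714 × 20.7 = $306.06.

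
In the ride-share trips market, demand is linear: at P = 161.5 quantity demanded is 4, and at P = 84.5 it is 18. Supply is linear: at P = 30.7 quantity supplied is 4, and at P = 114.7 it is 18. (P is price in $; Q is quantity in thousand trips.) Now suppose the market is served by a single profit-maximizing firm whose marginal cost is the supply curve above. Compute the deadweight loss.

$142.25 thousand

Demand slope = (84.5 − 161.5)/(18 − 4) = −5.5, so P = 183.5 − 5.5Q.
Supply slope = (114.7 − 30.7)/(18 − 4) = 6, so P = 6.7 + 6Q.
Competitive equilibrium: 183.5 − 5.5Q = 6.7 + 6Q → Q* = 15.3739, P* = 98.9435.
Marginal revenue: MR = 183.5 − 11Q. Set MR = MC: 183.5 − 11Q = 6.7 + 6Q → Q_m = 10.4.
Price P_m = 183.5 − 5.5·10.4 = 126.3; MC(Q_m) = 6.7 + 6·10.4 = 69.1.
Competitive Q* = 15.3739, so ΔQ = 4.9739; wedge = 126.3 − 69.1 = 57.2.
Deadweight loss = ½ × 4.9739 × 57.2 = $142.25 thousand.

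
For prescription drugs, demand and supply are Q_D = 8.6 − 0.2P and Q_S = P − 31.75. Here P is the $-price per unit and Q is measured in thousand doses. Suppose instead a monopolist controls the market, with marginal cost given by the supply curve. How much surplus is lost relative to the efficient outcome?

$2.18 thousand

In inverse form: demand P = 43 − 5Q, supply P = 31.75 + Q.
Competitive equilibrium: 43 − 5Q = 31.75 + Q → Q* = 1.875, P* = 33.625.
Marginal revenue: MR = 43 − 10Q. Set MR = MC: 43 − 10Q = 31.75 + Q → Q_m = 1.0227.
Price P_m = 43 − 5·1.0227 = 37.8865; MC(Q_m) = 31.75 + 1·1.0227 = 32.7727.
Competitive Q* = 1.875, so ΔQ = 0.8523; wedge = 37.8865 − 32.7727 = 5.1138.
Deadweight loss = ½ × 0.8523 × 5.1138 = $2.18 thousand.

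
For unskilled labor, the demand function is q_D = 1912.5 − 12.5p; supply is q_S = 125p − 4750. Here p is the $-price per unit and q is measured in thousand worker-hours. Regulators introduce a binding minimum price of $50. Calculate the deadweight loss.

$16.42 thousand

In inverse form: demand p = 153 − 0.08q, supply p = 38 + 0.008q.
Competitive equilibrium: 153 − 0.08q = 38 + 0.008q → q* = 1306.8182, p* = 48.4545.
At the floor p = 50, quantity demanded = (153 − 50)/0.08 = 1287.5.
Sellers' marginal cost at q' = 1287.5: 38 + 0.008·1287.5 = 48.3.
Δq = 1306.8182 − 1287.5 = 19.3182; wedge = 50 − 48.3 = 1.7.
Welfare loss = ½ × 19.3182 × 1.7 = $16.42 thousand.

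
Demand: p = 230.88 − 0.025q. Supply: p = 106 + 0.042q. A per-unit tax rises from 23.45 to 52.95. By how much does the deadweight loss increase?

16819.40

Competitive equilibrium: 230.88 − 0.025q = 106 + 0.042q → q* = 1863.8806, p* = 184.283.
For a per-unit tax t: Δq = t/0.067, so DWL = ½·t·(t/0.067) = t²/0.134.
At t = 23.45: DWL = 4103.75. At t = 52.95: DWL = 20923.153.
Increase = 20923.153 − 4103.75 = 16819.40.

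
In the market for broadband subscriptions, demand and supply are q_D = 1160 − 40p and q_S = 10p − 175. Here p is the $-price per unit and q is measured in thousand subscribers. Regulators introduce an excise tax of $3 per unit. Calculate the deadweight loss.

$36 thousand

In inverse form: demand p = 29 − 0.025q, supply p = 17.5 + 0.1q.
Competitive equilibrium: 29 − 0.025q = 17.5 + 0.1q → q* = 92, p* = 26.7.
With the tax, the buyer price exceeds the seller price by 3: (29 − 0.025q) − (17.5 + 0.1q) = 3 → q' = 68.
Δq = 92 − 68 = 24; the wedge equals the tax, 3.
DWL = ½ × 24 × 3 = $36 thousand.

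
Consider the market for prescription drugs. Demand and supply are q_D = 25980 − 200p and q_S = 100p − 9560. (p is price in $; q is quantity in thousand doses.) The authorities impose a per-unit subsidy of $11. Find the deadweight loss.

$4033.33 thousand

In inverse form: demand p = 129.9 − 0.005q, supply p = 95.6 + 0.01q.
Competitive equilibrium: 129.9 − 0.005q = 95.6 + 0.01q → q* = 2286.6667, p* = 118.4667.
The subsidy lowers effective supply by 11: p = 84.6 + 0.01q.
New quantity: 129.9 − 0.005q = 84.6 + 0.01q → q' = 3020.
Overproduction Δq = 3020 − 2286.6667 = 733.3333; wedge = subsidy = 11.
The triangle = ½ × 733.3333 × 11 = $4033.33 thousand.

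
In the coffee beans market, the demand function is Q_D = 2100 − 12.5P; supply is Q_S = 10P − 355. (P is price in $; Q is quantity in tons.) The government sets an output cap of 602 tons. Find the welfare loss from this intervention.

In inverse form: demand P = 168 − 0.08Q, supply P = 35.5 + 0.1Q.
Competitive equilibrium: 168 − 0.08Q = 35.5 + 0.1Q → Q* = 736.1111, P* = 109.1111.
At Q = 602: demand price = 168 − 0.08·602 = 119.84; supply price = 35.5 + 0.1·602 = 95.7.
ΔQ = 736.1111 − 602 = 134.1111; wedge = 119.84 − 95.7 = 24.14.
Welfare loss = ½ × 134.1111 × 24.14 = $1618.72.

$1618.72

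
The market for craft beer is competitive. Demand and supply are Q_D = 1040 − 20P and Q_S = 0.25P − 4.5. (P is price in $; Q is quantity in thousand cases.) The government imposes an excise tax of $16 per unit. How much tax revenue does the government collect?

$71.11 thousand

In inverse form: demand P = 52 − 0.05Q, supply P = 18 + 4Q.
Competitive equilibrium: 52 − 0.05Q = 18 + 4Q → Q* = 8.3951, P* = 51.5802.
With the tax, the buyer price exceeds the seller price by 16: (52 − 0.05Q) − (18 + 4Q) = 16 → Q' = 4.4444.
Tax revenue = 16 × 4.4444 = $71.11 thousand.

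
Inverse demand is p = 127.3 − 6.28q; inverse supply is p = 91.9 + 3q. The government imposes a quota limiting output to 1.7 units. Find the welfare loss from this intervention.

Competitive equilibrium: 127.3 − 6.28q = 91.9 + 3q → q* = 3.8147, p* = 103.344.
At q = 1.7: demand price = 127.3 − 6.28·1.7 = 116.624; supply price = 91.9 + 3·1.7 = 97.
Δq = 3.8147 − 1.7 = 2.1147; wedge = 116.624 − 97 = 19.624.
DWL = ½ × 2.1147 × 19.624 = 20.75.

20.75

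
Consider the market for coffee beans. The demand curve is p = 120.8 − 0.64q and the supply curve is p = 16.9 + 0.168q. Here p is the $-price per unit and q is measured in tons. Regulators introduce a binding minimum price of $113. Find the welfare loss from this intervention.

$5473.93

Competitive equilibrium: 120.8 − 0.64q = 16.9 + 0.168q → q* = 128.5891, p* = 38.503.
At the floor p = 113, quantity demanded = (120.8 − 113)/0.64 = 12.1875.
Sellers' marginal cost at q' = 12.1875: 16.9 + 0.168·12.1875 = 18.9475.
Δq = 128.5891 − 12.1875 = 116.4016; wedge = 113 − 18.9475 = 94.0525.
The triangle = ½ × 116.4016 × 94.0525 = $5473.93.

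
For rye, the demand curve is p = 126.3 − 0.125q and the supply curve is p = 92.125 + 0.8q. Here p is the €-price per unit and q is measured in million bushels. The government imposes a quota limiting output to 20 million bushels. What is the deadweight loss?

€132.81 million

Competitive equilibrium: 126.3 − 0.125q = 92.125 + 0.8q → q* = 36.9459, p* = 121.6818.
At q = 20: demand price = 126.3 − 0.125·20 = 123.8; supply price = 92.125 + 0.8·20 = 108.125.
Δq = 36.9459 − 20 = 16.9459; wedge = 123.8 − 108.125 = 15.675.
Deadweight loss = ½ × 16.9459 × 15.675 = €132.81 million.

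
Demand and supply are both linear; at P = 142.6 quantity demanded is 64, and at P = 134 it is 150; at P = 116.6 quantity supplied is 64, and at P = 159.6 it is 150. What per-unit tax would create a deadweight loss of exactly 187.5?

Demand slope = (134 − 142.6)/(150 − 64) = −0.1, so P = 149 − 0.1Q.
Supply slope = (159.6 − 116.6)/(150 − 64) = 0.5, so P = 84.6 + 0.5Q.
Competitive equilibrium: 149 − 0.1Q = 84.6 + 0.5Q → Q* = 107.3333, P* = 138.2667.
A tax t gives ΔQ = t/0.6 and wedge t, so DWL = t²/1.2.
t²/1.2 = 187.5 → t² = 225 → t = 15.

15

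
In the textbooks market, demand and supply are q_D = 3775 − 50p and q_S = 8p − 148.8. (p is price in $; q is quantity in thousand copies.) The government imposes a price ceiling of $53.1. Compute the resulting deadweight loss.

In inverse form: demand p = 75.5 − 0.02q, supply p = 18.6 + 0.125q.
Competitive equilibrium: 75.5 − 0.02q = 18.6 + 0.125q → q* = 392.4138, p* = 67.6517.
At the ceiling p = 53.1, quantity supplied = (53.1 − 18.6)/0.125 = 276.
Willingness to pay at q' = 276: 75.5 − 0.02·276 = 69.98.
Δq = 392.4138 − 276 = 116.4138; wedge = 69.98 − 53.1 = 16.88.
The triangle = ½ × 116.4138 × 16.88 = $982.53 thousand.

$982.53 thousand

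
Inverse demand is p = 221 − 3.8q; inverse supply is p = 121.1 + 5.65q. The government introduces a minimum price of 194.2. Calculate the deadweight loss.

58.50

Competitive equilibrium: 221 − 3.8q = 121.1 + 5.65q → q* = 10.5714, p* = 180.8286.
At the floor p = 194.2, quantity demanded = (221 − 194.2)/3.8 = 7.0526.
Sellers' marginal cost at q' = 7.0526: 121.1 + 5.65·7.0526 = 160.9472.
Δq = 10.5714 − 7.0526 = 3.5188; wedge = 194.2 − 160.9472 = 33.2528.
DWL = ½ × 3.5188 × 33.2528 = 58.50.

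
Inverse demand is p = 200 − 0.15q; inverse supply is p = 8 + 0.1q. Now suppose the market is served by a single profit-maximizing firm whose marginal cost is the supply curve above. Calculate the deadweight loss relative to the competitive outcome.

10368

Competitive equilibrium: 200 − 0.15q = 8 + 0.1q → q* = 768, p* = 84.8.
Marginal revenue: MR = 200 − 0.3q. Set MR = MC: 200 − 0.3q = 8 + 0.1q → q_m = 480.
Price p_m = 200 − 0.15·480 = 128; MC(q_m) = 8 + 0.1·480 = 56.
Competitive q* = 768, so Δq = 288; wedge = 128 − 56 = 72.
DWL = ½ × 288 × 72 = 10368.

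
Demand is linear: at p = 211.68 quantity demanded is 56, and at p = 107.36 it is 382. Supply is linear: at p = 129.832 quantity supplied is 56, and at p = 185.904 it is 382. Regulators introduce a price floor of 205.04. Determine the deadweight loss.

5215.60

Demand slope = (107.36 − 211.68)/(382 − 56) = −0.32, so p = 229.6 − 0.32q.
Supply slope = (185.904 − 129.832)/(382 − 56) = 0.172, so p = 120.2 + 0.172q.
Competitive equilibrium: 229.6 − 0.32q = 120.2 + 0.172q → q* = 222.3577, p* = 158.4455.
At the floor p = 205.04, quantity demanded = (229.6 − 205.04)/0.32 = 76.75.
Sellers' marginal cost at q' = 76.75: 120.2 + 0.172·76.75 = 133.401.
Δq = 222.3577 − 76.75 = 145.6077; wedge = 205.04 − 133.401 = 71.639.
The triangle = ½ × 145.6077 × 71.639 = 5215.60.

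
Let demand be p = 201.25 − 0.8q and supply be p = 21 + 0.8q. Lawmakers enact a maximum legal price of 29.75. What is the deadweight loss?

8277.36

Competitive equilibrium: 201.25 − 0.8q = 21 + 0.8q → q* = 112.65625, p* = 111.125.
At the ceiling p = 29.75, quantity supplied = (29.75 − 21)/0.8 = 10.9375.
Willingness to pay at q' = 10.9375: 201.25 − 0.8·10.9375 = 192.5.
Δq = 112.65625 − 10.9375 = 101.71875; wedge = 192.5 − 29.75 = 162.75.
Welfare loss = ½ × 101.71875 × 162.75 = 8277.36.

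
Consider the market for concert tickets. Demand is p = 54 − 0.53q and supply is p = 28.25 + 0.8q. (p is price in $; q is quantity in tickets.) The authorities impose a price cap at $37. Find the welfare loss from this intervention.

$47.18

Competitive equilibrium: 54 − 0.53q = 28.25 + 0.8q → q* = 19.3609, p* = 43.7387.
At the ceiling p = 37, quantity supplied = (37 − 28.25)/0.8 = 10.9375.
Willingness to pay at q' = 10.9375: 54 − 0.53·10.9375 = 48.2031.
Δq = 19.3609 − 10.9375 = 8.4234; wedge = 48.2031 − 37 = 11.2031.
The triangle = ½ × 8.4234 × 11.2031 = $47.18.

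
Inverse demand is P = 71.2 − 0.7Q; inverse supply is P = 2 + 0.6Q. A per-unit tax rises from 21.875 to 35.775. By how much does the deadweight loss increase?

Competitive equilibrium: 71.2 − 0.7Q = 2 + 0.6Q → Q* = 53.2308, P* = 33.9385.
For a per-unit tax t: ΔQ = t/1.3, so DWL = ½·t·(t/1.3) = t²/2.6.
At t = 21.875: DWL = 184.044. At t = 35.775: DWL = 492.25.
Increase = 492.25 − 184.044 = 308.21.

308.21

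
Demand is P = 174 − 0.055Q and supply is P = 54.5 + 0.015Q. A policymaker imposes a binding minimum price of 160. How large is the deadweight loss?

73851.37

Competitive equilibrium: 174 − 0.055Q = 54.5 + 0.015Q → Q* = 1707.14286, P* = 80.10714.
At the floor P = 160, quantity demanded = (174 − 160)/0.055 = 254.54545.
Sellers' marginal cost at Q' = 254.54545: 54.5 + 0.015·254.54545 = 58.31818.
ΔQ = 1707.14286 − 254.54545 = 1452.59741; wedge = 160 − 58.31818 = 101.68182.
The triangle = ½ × 1452.59741 × 101.68182 = 73851.37.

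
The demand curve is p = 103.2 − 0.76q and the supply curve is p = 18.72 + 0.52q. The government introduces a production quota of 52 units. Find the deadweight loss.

125.44

Competitive equilibrium: 103.2 − 0.76q = 18.72 + 0.52q → q* = 66, p* = 53.04.
At q = 52: demand price = 103.2 − 0.76·52 = 63.68; supply price = 18.72 + 0.52·52 = 45.76.
Δq = 66 − 52 = 14; wedge = 63.68 − 45.76 = 17.92.
The triangle = ½ × 14 × 17.92 = 125.44.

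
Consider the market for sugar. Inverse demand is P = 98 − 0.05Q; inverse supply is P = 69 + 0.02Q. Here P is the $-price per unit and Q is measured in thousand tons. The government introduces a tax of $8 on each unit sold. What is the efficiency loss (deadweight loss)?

$457.14 thousand

Competitive equilibrium: 98 − 0.05Q = 69 + 0.02Q → Q* = 414.2857, P* = 77.2857.
With the tax, the buyer price exceeds the seller price by 8: (98 − 0.05Q) − (69 + 0.02Q) = 8 → Q' = 300.
ΔQ = 414.2857 − 300 = 114.2857; the wedge equals the tax, 8.
Deadweight loss = ½ × 114.2857 × 8 = $457.14 thousand.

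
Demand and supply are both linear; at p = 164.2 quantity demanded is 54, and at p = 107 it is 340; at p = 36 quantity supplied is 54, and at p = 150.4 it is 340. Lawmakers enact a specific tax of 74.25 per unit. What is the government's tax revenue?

10685.81

Demand slope = (107 − 164.2)/(340 − 54) = −0.2, so p = 175 − 0.2q.
Supply slope = (150.4 − 36)/(340 − 54) = 0.4, so p = 14.4 + 0.4q.
Competitive equilibrium: 175 − 0.2q = 14.4 + 0.4q → q* = 267.6667, p* = 121.4667.
With the tax, the buyer price exceeds the seller price by 74.25: (175 − 0.2q) − (14.4 + 0.4q) = 74.25 → q' = 143.9167.
Tax revenue = 74.25 × 143.9167 = 10685.81.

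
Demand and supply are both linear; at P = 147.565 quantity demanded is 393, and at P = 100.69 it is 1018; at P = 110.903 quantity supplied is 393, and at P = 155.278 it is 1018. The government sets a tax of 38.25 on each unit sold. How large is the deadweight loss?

5010.49

Demand slope = (100.69 − 147.565)/(1018 − 393) = −0.075, so P = 177.04 − 0.075Q.
Supply slope = (155.278 − 110.903)/(1018 − 393) = 0.071, so P = 83 + 0.071Q.
Competitive equilibrium: 177.04 − 0.075Q = 83 + 0.071Q → Q* = 644.1096, P* = 128.7318.
With the tax, the buyer price exceeds the seller price by 38.25: (177.04 − 0.075Q) − (83 + 0.071Q) = 38.25 → Q' = 382.1233.
ΔQ = 644.1096 − 382.1233 = 261.9863; the wedge equals the tax, 38.25.
Deadweight loss = ½ × 261.9863 × 38.25 = 5010.49.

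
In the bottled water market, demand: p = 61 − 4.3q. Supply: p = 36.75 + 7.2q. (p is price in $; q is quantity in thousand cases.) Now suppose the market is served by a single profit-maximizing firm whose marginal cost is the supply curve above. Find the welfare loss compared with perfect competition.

$1.89 thousand

Competitive equilibrium: 61 − 4.3q = 36.75 + 7.2q → q* = 2.1087, p* = 51.9326.
Marginal revenue: MR = 61 − 8.6q. Set MR = MC: 61 − 8.6q = 36.75 + 7.2q → q_m = 1.5348.
Price p_m = 61 − 4.3·1.5348 = 54.4004; MC(q_m) = 36.75 + 7.2·1.5348 = 47.8006.
Competitive q* = 2.1087, so Δq = 0.5739; wedge = 54.4004 − 47.8006 = 6.5998.
Deadweight loss = ½ × 0.5739 × 6.5998 = $1.89 thousand.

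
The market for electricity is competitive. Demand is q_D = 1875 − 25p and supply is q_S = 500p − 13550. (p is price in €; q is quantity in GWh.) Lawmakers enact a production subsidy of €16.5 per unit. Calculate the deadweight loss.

€3241.07

In inverse form: demand p = 75 − 0.04q, supply p = 27.1 + 0.002q.
Competitive equilibrium: 75 − 0.04q = 27.1 + 0.002q → q* = 1140.4762, p* = 29.381.
The subsidy lowers effective supply by 16.5: p = 10.6 + 0.002q.
New quantity: 75 − 0.04q = 10.6 + 0.002q → q' = 1533.3333.
Overproduction Δq = 1533.3333 − 1140.4762 = 392.8571; wedge = subsidy = 16.5.
The triangle = ½ × 392.8571 × 16.5 = €3241.07.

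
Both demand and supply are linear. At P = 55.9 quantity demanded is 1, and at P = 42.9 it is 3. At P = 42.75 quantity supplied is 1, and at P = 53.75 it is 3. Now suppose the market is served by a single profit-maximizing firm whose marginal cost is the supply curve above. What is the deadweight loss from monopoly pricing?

Demand slope = (42.9 − 55.9)/(3 − 1) = −6.5, so P = 62.4 − 6.5Q.
Supply slope = (53.75 − 42.75)/(3 − 1) = 5.5, so P = 37.25 + 5.5Q.
Competitive equilibrium: 62.4 − 6.5Q = 37.25 + 5.5Q → Q* = 2.0958, P* = 48.7771.
Marginal revenue: MR = 62.4 − 13Q. Set MR = MC: 62.4 − 13Q = 37.25 + 5.5Q → Q_m = 1.3595.
Price P_m = 62.4 − 6.5·1.3595 = 53.5633; MC(Q_m) = 37.25 + 5.5·1.3595 = 44.7273.
Competitive Q* = 2.0958, so ΔQ = 0.7363; wedge = 53.5633 − 44.7273 = 8.836.
Deadweight loss = ½ × 0.7363 × 8.836 = 3.25.

3.25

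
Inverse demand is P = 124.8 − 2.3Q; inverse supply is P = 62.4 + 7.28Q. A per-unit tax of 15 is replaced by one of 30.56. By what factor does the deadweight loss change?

Competitive equilibrium: 124.8 − 2.3Q = 62.4 + 7.28Q → Q* = 6.5136, P* = 109.8188.
For a per-unit tax t: ΔQ = t/9.58, so DWL = ½·t·(t/9.58) = t²/19.16.
At t = 15: DWL = 11.743. At t = 30.56: DWL = 48.743.
Ratio = (30.56/15)² = 4.151.

4.151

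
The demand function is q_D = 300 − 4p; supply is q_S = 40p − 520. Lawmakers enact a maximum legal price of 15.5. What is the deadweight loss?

In inverse form: demand p = 75 − 0.25q, supply p = 13 + 0.025q.
Competitive equilibrium: 75 − 0.25q = 13 + 0.025q → q* = 225.4545, p* = 18.6364.
At the ceiling p = 15.5, quantity supplied = (15.5 − 13)/0.025 = 100.
Willingness to pay at q' = 100: 75 − 0.25·100 = 50.
Δq = 225.4545 − 100 = 125.4545; wedge = 50 − 15.5 = 34.5.
Welfare loss = ½ × 125.4545 × 34.5 = 2164.09.

2164.09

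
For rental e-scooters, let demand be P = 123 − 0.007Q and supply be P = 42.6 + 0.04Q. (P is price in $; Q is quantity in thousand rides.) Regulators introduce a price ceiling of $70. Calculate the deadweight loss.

$24720.45 thousand

Competitive equilibrium: 123 − 0.007Q = 42.6 + 0.04Q → Q* = 1710.6383, P* = 111.0255.
At the ceiling P = 70, quantity supplied = (70 − 42.6)/0.04 = 685.
Willingness to pay at Q' = 685: 123 − 0.007·685 = 118.205.
ΔQ = 1710.6383 − 685 = 1025.6383; wedge = 118.205 − 70 = 48.205.
DWL = ½ × 1025.6383 × 48.205 = $24720.45 thousand.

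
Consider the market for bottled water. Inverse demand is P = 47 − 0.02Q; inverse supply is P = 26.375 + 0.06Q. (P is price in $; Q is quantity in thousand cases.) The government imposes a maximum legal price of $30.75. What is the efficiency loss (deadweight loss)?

Competitive equilibrium: 47 − 0.02Q = 26.375 + 0.06Q → Q* = 257.8125, P* = 41.8438.
At the ceiling P = 30.75, quantity supplied = (30.75 − 26.375)/0.06 = 72.9167.
Willingness to pay at Q' = 72.9167: 47 − 0.02·72.9167 = 45.5417.
ΔQ = 257.8125 − 72.9167 = 184.8958; wedge = 45.5417 − 30.75 = 14.7917.
DWL = ½ × 184.8958 × 14.7917 = $1367.46 thousand.

$1367.46 thousand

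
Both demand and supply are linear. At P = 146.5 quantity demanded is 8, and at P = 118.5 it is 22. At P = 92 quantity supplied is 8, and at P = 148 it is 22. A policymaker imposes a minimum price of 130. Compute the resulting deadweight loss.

2.08

Demand slope = (118.5 − 146.5)/(22 − 8) = −2, so P = 162.5 − 2Q.
Supply slope = (148 − 92)/(22 − 8) = 4, so P = 60 + 4Q.
Competitive equilibrium: 162.5 − 2Q = 60 + 4Q → Q* = 17.0833, P* = 128.3333.
At the floor P = 130, quantity demanded = (162.5 − 130)/2 = 16.25.
Sellers' marginal cost at Q' = 16.25: 60 + 4·16.25 = 125.
ΔQ = 17.0833 − 16.25 = 0.8333; wedge = 130 − 125 = 5.
Welfare loss = ½ × 0.8333 × 5 = 2.08.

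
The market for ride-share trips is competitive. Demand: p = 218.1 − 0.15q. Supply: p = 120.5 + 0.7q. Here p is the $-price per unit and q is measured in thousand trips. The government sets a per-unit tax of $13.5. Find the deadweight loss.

$107.21 thousand

Competitive equilibrium: 218.1 − 0.15q = 120.5 + 0.7q → q* = 114.8235, p* = 200.8765.
With the tax, the buyer price exceeds the seller price by 13.5: (218.1 − 0.15q) − (120.5 + 0.7q) = 13.5 → q' = 98.9412.
Δq = 114.8235 − 98.9412 = 15.8823; the wedge equals the tax, 13.5.
Deadweight loss = ½ × 15.8823 × 13.5 = $107.21 thousand.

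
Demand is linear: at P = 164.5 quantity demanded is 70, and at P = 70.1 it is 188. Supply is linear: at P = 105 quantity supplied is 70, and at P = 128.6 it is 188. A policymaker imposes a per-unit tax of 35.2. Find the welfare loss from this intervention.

619.52

Demand slope = (70.1 − 164.5)/(188 − 70) = −0.8, so P = 220.5 − 0.8Q.
Supply slope = (128.6 − 105)/(188 − 70) = 0.2, so P = 91 + 0.2Q.
Competitive equilibrium: 220.5 − 0.8Q = 91 + 0.2Q → Q* = 129.5, P* = 116.9.
With the tax, the buyer price exceeds the seller price by 35.2: (220.5 − 0.8Q) − (91 + 0.2Q) = 35.2 → Q' = 94.3.
ΔQ = 129.5 − 94.3 = 35.2; the wedge equals the tax, 35.2.
Welfare loss = ½ × 35.2 × 35.2 = 619.52.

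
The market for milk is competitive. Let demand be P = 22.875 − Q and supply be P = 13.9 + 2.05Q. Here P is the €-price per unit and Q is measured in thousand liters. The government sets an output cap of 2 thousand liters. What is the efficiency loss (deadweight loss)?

€1.36 thousand

Competitive equilibrium: 22.875 − Q = 13.9 + 2.05Q → Q* = 2.94262, P* = 19.93238.
At Q = 2: demand price = 22.875 − 1·2 = 20.875; supply price = 13.9 + 2.05·2 = 18.
ΔQ = 2.94262 − 2 = 0.94262; wedge = 20.875 − 18 = 2.875.
Deadweight loss = ½ × 0.94262 × 2.875 = €1.36 thousand.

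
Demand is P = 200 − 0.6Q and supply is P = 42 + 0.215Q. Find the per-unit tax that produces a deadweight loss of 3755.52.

78.24

Competitive equilibrium: 200 − 0.6Q = 42 + 0.215Q → Q* = 193.865, P* = 83.681.
A tax t gives ΔQ = t/0.815 and wedge t, so DWL = t²/1.63.
t²/1.63 = 3755.52 → t² = 6121.4976 → t = 78.24.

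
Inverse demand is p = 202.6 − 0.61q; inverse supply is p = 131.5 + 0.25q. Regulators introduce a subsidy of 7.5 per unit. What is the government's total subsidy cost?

Competitive equilibrium: 202.6 − 0.61q = 131.5 + 0.25q → q* = 82.67442, p* = 152.1686.
The subsidy lowers effective supply by 7.5: p = 124 + 0.25q.
New quantity: 202.6 − 0.61q = 124 + 0.25q → q' = 91.39535.
Total subsidy cost = 7.5 × 91.39535 = 685.47.

685.47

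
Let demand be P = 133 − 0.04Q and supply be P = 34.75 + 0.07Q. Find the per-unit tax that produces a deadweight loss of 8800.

Competitive equilibrium: 133 − 0.04Q = 34.75 + 0.07Q → Q* = 893.1818, P* = 97.2727.
A tax t gives ΔQ = t/0.11 and wedge t, so DWL = t²/0.22.
t²/0.22 = 8800 → t² = 1936 → t = 44.

44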